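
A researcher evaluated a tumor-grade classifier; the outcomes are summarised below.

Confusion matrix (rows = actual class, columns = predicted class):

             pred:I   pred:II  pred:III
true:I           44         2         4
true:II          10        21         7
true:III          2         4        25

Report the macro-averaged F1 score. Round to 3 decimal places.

Per-class F1 score (2·TP/(2·TP+FP+FN)):
  I: TP=44, FP=10+2=12, FN=2+4=6 → 88/106 = 0.8302
  II: TP=21, FP=2+4=6, FN=10+7=17 → 42/65 = 0.6462
  III: TP=25, FP=4+7=11, FN=2+4=6 → 50/67 = 0.7463
Macro-F1 score = mean = (0.8302 + 0.6462 + 0.7463) / 3 = 0.741

0.741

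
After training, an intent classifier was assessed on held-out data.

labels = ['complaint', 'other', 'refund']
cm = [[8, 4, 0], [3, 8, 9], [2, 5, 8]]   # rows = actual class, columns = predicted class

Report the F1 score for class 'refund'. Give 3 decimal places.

Take TP from the diagonal, FP from the rest of the 'refund' prediction marginal, FN from the rest of the 'refund' actual marginal.
F1 score = 2·TP/(2·TP+FP+FN).
refund: TP=8, FP=0+9=9, FN=2+5=7 → 16/32 = 0.5000

0.500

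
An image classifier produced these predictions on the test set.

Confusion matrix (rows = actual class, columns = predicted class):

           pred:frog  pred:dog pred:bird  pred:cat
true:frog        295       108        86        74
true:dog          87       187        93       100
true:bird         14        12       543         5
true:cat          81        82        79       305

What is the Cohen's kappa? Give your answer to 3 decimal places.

0.488

Observed agreement pₒ = trace/N = 1330/2151 = 0.6183
Expected agreement pₑ = Σ (rowᵢ·colᵢ)/N² = (563·477 + 467·389 + 574·801 + 547·484)/2151² = 0.2539
κ = (pₒ − pₑ)/(1 − pₑ) = (0.6183 − 0.2539)/(1 − 0.2539) = 0.488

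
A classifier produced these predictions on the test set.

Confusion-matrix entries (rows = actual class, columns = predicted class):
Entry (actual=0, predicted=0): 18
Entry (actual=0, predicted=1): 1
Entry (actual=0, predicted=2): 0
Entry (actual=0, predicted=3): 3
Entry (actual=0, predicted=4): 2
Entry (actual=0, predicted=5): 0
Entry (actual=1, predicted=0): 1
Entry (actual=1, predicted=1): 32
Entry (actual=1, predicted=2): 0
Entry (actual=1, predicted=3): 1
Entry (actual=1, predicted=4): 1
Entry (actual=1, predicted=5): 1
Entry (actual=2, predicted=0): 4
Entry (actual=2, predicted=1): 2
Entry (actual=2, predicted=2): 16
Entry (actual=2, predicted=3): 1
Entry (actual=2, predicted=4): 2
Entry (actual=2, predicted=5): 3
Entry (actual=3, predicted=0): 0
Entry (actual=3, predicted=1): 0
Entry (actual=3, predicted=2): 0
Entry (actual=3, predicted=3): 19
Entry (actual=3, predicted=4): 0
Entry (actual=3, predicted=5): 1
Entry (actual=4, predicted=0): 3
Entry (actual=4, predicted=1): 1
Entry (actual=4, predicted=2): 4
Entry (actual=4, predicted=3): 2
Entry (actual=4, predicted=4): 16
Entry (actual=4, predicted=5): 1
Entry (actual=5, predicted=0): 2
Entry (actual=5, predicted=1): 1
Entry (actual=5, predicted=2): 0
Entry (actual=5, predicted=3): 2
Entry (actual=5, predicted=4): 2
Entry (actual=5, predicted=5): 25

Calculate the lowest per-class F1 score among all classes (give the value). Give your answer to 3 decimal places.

0.640

Per-class F1 score (2·TP/(2·TP+FP+FN)):
  0: TP=18, FP=1+4+0+3+2=10, FN=1+0+3+2+0=6 → 36/52 = 0.6923
  1: TP=32, FP=1+2+0+1+1=5, FN=1+0+1+1+1=4 → 64/73 = 0.8767
  2: TP=16, FP=0+0+0+4+0=4, FN=4+2+1+2+3=12 → 32/48 = 0.6667
  3: TP=19, FP=3+1+1+2+2=9, FN=0+0+0+0+1=1 → 38/48 = 0.7917
  4: TP=16, FP=2+1+2+0+2=7, FN=3+1+4+2+1=11 → 32/50 = 0.6400
  5: TP=25, FP=0+1+3+1+1=6, FN=2+1+0+2+2=7 → 50/63 = 0.7937
Lowest is class '4' with F1 score = 0.640.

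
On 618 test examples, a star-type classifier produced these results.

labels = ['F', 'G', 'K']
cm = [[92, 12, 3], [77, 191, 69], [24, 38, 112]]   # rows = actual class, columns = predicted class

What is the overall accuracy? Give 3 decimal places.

Accuracy = trace / total = (92+191+112=395) / 618 = 395/618 = 0.639

0.639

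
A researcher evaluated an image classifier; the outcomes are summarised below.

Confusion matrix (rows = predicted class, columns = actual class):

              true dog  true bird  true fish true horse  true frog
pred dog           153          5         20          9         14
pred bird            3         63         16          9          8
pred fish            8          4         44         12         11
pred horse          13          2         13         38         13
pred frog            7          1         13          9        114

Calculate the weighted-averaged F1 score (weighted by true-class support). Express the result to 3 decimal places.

0.679

Per-class F1 score (2·TP/(2·TP+FP+FN)):
  dog: TP=153, FP=5+20+9+14=48, FN=3+8+13+7=31 → 306/385 = 0.7948
  bird: TP=63, FP=3+16+9+8=36, FN=5+4+2+1=12 → 126/174 = 0.7241
  fish: TP=44, FP=8+4+12+11=35, FN=20+16+13+13=62 → 88/185 = 0.4757
  horse: TP=38, FP=13+2+13+13=41, FN=9+9+12+9=39 → 76/156 = 0.4872
  frog: TP=114, FP=7+1+13+9=30, FN=14+8+11+13=46 → 228/304 = 0.7500
Weighted-F1 score = Σ (supportᵢ/N)·F1 scoreᵢ with N=602: (184/602)·0.7948 + (75/602)·0.7241 + (106/602)·0.4757 + (77/602)·0.4872 + (160/602)·0.7500 = 0.679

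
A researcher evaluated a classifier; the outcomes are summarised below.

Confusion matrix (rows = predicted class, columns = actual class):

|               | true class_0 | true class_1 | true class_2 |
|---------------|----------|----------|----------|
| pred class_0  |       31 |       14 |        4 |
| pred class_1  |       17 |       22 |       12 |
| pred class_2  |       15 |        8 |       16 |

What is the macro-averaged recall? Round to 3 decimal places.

0.497

Per-class recall (TP/(TP+FN)):
  class_0: TP=31, FN=17+15=32 → 31/63 = 0.4921
  class_1: TP=22, FN=14+8=22 → 22/44 = 0.5000
  class_2: TP=16, FN=4+12=16 → 16/32 = 0.5000
Macro-recall = mean = (0.4921 + 0.5000 + 0.5000) / 3 = 0.497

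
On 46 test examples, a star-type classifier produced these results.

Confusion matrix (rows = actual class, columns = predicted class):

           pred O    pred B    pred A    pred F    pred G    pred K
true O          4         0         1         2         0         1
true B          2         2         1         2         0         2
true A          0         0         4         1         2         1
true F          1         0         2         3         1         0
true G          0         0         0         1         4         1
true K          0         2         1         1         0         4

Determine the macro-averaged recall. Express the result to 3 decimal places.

0.470

Per-class recall (TP/(TP+FN)):
  O: TP=4, FN=0+1+2+0+1=4 → 4/8 = 0.5000
  B: TP=2, FN=2+1+2+0+2=7 → 2/9 = 0.2222
  A: TP=4, FN=0+0+1+2+1=4 → 4/8 = 0.5000
  F: TP=3, FN=1+0+2+1+0=4 → 3/7 = 0.4286
  G: TP=4, FN=0+0+0+1+1=2 → 4/6 = 0.6667
  K: TP=4, FN=0+2+1+1+0=4 → 4/8 = 0.5000
Macro-recall = mean = (0.5000 + 0.2222 + 0.5000 + 0.4286 + 0.6667 + 0.5000) / 6 = 0.470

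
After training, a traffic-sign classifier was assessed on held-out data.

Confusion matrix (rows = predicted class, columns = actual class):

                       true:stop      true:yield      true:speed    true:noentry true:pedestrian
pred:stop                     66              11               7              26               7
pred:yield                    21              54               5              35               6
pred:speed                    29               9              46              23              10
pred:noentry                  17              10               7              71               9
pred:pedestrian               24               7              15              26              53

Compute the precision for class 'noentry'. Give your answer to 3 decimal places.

0.623

Take TP from the diagonal, FP from the rest of the 'noentry' prediction marginal, FN from the rest of the 'noentry' actual marginal.
precision = TP/(TP+FP).
noentry: TP=71, FP=17+10+7+9=43 → 71/114 = 0.6228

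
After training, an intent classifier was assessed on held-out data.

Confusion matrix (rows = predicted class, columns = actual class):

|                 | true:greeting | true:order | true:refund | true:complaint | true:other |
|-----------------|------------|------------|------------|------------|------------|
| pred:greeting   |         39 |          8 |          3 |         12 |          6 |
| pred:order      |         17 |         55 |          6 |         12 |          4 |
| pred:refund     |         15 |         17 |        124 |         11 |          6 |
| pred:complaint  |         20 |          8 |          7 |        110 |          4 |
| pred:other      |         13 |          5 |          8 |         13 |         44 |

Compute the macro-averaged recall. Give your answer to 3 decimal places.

Per-class recall (TP/(TP+FN)):
  greeting: TP=39, FN=17+15+20+13=65 → 39/104 = 0.3750
  order: TP=55, FN=8+17+8+5=38 → 55/93 = 0.5914
  refund: TP=124, FN=3+6+7+8=24 → 124/148 = 0.8378
  complaint: TP=110, FN=12+12+11+13=48 → 110/158 = 0.6962
  other: TP=44, FN=6+4+6+4=20 → 44/64 = 0.6875
Macro-recall = mean = (0.3750 + 0.5914 + 0.8378 + 0.6962 + 0.6875) / 5 = 0.638

0.638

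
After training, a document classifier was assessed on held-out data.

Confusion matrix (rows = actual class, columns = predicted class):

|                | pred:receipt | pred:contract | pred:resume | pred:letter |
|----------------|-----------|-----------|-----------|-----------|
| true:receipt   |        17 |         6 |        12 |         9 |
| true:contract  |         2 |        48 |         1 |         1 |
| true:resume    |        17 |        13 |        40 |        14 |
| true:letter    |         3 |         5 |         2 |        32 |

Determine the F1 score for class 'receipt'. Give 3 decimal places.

F1 score = 2·TP/(2·TP+FP+FN).
receipt: TP=17, FP=2+17+3=22, FN=6+12+9=27 → 34/83 = 0.4096

0.410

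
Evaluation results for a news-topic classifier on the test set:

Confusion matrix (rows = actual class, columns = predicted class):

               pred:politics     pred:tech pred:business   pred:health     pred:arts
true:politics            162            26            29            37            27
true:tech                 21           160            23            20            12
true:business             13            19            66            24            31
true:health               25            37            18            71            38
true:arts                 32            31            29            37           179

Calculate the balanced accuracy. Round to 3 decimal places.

0.529

Balanced accuracy = mean of per-class recall.
  politics: recall = 162/281 = 0.5765
  tech: recall = 160/236 = 0.6780
  business: recall = 66/153 = 0.4314
  health: recall = 71/189 = 0.3757
  arts: recall = 179/308 = 0.5812
Mean = (0.5765 + 0.6780 + 0.4314 + 0.3757 + 0.5812) / 5 = 0.529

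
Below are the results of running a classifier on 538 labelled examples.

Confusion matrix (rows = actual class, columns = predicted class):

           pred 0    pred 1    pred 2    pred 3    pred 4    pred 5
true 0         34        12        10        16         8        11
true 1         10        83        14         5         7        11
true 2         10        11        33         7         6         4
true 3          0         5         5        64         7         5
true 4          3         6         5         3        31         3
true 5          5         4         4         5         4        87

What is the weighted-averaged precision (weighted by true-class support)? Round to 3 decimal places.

0.614

Per-class precision (TP/(TP+FP)):
  0: TP=34, FP=10+10+0+3+5=28 → 34/62 = 0.5484
  1: TP=83, FP=12+11+5+6+4=38 → 83/121 = 0.6860
  2: TP=33, FP=10+14+5+5+4=38 → 33/71 = 0.4648
  3: TP=64, FP=16+5+7+3+5=36 → 64/100 = 0.6400
  4: TP=31, FP=8+7+6+7+4=32 → 31/63 = 0.4921
  5: TP=87, FP=11+11+4+5+3=34 → 87/121 = 0.7190
Weighted-precision = Σ (supportᵢ/N)·precisionᵢ with N=538: (91/538)·0.5484 + (130/538)·0.6860 + (71/538)·0.4648 + (86/538)·0.6400 + (51/538)·0.4921 + (109/538)·0.7190 = 0.614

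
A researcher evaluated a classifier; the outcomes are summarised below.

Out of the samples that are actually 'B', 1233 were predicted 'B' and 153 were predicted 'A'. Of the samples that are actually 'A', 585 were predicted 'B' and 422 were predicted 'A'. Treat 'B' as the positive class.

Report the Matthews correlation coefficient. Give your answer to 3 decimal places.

0.357

MCC = (TP·TN − FP·FN) / √((TP+FP)(TP+FN)(TN+FP)(TN+FN))
Numerator = 1233·422 − 585·153 = 430821
Denominator = √(1818·1386·1007·575) = √1458997085700 = 1207889.5172
MCC = 430821 / 1207889.5172 = 0.357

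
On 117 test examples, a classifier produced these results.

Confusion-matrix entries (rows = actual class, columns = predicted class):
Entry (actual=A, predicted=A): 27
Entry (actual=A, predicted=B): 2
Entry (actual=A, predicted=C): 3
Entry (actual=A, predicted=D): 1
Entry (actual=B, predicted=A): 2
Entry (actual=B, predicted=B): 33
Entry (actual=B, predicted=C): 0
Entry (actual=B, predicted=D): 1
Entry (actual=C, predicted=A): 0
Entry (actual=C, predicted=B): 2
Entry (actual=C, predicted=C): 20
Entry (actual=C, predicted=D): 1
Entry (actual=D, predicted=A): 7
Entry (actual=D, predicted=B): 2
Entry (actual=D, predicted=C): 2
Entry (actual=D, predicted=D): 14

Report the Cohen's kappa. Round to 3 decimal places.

Observed agreement pₒ = trace/N = 94/117 = 0.8034
Expected agreement pₑ = Σ (rowᵢ·colᵢ)/N² = (33·36 + 36·39 + 23·25 + 25·17)/117² = 0.2624
κ = (pₒ − pₑ)/(1 − pₑ) = (0.8034 − 0.2624)/(1 − 0.2624) = 0.733

0.733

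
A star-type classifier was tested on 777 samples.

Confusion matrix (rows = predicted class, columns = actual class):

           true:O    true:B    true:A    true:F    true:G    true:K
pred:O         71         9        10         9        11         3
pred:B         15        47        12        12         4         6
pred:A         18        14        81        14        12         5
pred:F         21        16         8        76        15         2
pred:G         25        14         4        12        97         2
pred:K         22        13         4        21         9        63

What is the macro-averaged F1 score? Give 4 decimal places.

Per-class F1 score (2·TP/(2·TP+FP+FN)):
  O: TP=71, FP=9+10+9+11+3=42, FN=15+18+21+25+22=101 → 142/285 = 0.49825
  B: TP=47, FP=15+12+12+4+6=49, FN=9+14+16+14+13=66 → 94/209 = 0.44976
  A: TP=81, FP=18+14+14+12+5=63, FN=10+12+8+4+4=38 → 162/263 = 0.61597
  F: TP=76, FP=21+16+8+15+2=62, FN=9+12+14+12+21=68 → 152/282 = 0.53901
  G: TP=97, FP=25+14+4+12+2=57, FN=11+4+12+15+9=51 → 194/302 = 0.64238
  K: TP=63, FP=22+13+4+21+9=69, FN=3+6+5+2+2=18 → 126/213 = 0.59155
Macro-F1 score = mean = (0.49825 + 0.44976 + 0.61597 + 0.53901 + 0.64238 + 0.59155) / 6 = 0.5562

0.5562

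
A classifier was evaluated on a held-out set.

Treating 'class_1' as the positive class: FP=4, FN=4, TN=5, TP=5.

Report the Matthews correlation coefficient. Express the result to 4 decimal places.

0.1111

MCC = (TP·TN − FP·FN) / √((TP+FP)(TP+FN)(TN+FP)(TN+FN))
Numerator = 5·5 − 4·4 = 9
Denominator = √(9·9·9·9) = √6561 = 81.0000
MCC = 9 / 81.0000 = 0.1111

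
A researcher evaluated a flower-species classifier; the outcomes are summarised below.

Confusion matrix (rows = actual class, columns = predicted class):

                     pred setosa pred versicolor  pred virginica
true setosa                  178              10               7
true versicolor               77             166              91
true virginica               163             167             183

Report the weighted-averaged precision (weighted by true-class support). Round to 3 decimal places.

0.555

Per-class precision (TP/(TP+FP)):
  setosa: TP=178, FP=77+163=240 → 178/418 = 0.4258
  versicolor: TP=166, FP=10+167=177 → 166/343 = 0.4840
  virginica: TP=183, FP=7+91=98 → 183/281 = 0.6512
Weighted-precision = Σ (supportᵢ/N)·precisionᵢ with N=1042: (195/1042)·0.4258 + (334/1042)·0.4840 + (513/1042)·0.6512 = 0.555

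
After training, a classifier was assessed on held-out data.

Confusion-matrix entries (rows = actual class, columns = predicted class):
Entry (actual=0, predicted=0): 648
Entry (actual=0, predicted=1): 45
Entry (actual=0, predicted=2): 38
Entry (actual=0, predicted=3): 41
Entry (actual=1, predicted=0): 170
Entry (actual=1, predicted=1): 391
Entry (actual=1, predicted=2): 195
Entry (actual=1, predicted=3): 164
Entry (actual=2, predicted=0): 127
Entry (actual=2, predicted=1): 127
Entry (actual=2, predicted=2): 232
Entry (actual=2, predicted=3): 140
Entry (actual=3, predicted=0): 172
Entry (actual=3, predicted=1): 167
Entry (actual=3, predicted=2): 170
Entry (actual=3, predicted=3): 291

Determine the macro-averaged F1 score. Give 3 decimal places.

Per-class F1 score (2·TP/(2·TP+FP+FN)):
  0: TP=648, FP=170+127+172=469, FN=45+38+41=124 → 1296/1889 = 0.6861
  1: TP=391, FP=45+127+167=339, FN=170+195+164=529 → 782/1650 = 0.4739
  2: TP=232, FP=38+195+170=403, FN=127+127+140=394 → 464/1261 = 0.3680
  3: TP=291, FP=41+164+140=345, FN=172+167+170=509 → 582/1436 = 0.4053
Macro-F1 score = mean = (0.6861 + 0.4739 + 0.3680 + 0.4053) / 4 = 0.483

0.483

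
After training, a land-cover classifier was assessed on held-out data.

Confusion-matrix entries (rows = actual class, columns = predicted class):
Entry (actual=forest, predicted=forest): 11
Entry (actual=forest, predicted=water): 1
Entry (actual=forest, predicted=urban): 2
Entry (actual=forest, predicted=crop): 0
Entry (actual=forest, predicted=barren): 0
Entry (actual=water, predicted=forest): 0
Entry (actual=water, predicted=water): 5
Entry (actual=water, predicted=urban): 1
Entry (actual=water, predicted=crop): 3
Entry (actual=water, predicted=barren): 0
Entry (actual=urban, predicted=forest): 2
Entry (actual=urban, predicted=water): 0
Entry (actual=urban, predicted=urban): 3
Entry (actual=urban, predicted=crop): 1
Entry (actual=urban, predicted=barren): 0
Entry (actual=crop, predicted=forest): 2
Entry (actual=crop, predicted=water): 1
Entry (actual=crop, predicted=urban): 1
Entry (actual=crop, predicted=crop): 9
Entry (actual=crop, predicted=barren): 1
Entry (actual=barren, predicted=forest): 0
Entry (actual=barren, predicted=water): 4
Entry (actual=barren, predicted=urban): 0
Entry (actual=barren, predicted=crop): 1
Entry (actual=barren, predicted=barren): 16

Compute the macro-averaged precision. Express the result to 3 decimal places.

0.640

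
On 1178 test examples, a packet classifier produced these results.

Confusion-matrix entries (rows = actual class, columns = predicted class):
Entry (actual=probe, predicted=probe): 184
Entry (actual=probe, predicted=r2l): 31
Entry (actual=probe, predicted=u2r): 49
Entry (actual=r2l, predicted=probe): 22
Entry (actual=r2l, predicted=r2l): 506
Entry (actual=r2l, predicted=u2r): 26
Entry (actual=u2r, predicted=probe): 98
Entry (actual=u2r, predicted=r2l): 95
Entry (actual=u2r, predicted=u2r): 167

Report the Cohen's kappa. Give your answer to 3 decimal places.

0.565

Observed agreement pₒ = trace/N = 857/1178 = 0.7275
Expected agreement pₑ = Σ (rowᵢ·colᵢ)/N² = (264·304 + 554·632 + 360·242)/1178² = 0.3729
κ = (pₒ − pₑ)/(1 − pₑ) = (0.7275 − 0.3729)/(1 − 0.3729) = 0.565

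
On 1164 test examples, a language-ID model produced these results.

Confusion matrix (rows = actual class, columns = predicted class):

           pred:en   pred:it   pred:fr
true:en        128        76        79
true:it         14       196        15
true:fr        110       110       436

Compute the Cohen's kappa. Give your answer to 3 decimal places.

0.447

Observed agreement pₒ = trace/N = 760/1164 = 0.6529
Expected agreement pₑ = Σ (rowᵢ·colᵢ)/N² = (283·252 + 225·382 + 656·530)/1164² = 0.3727
κ = (pₒ − pₑ)/(1 − pₑ) = (0.6529 − 0.3727)/(1 − 0.3727) = 0.447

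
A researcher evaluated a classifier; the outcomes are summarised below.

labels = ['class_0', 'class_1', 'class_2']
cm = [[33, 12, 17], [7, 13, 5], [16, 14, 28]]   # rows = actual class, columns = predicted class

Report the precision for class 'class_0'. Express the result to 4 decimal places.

0.5893

One-vs-rest for 'class_0': TP = diagonal; FP = other classes predicted 'class_0'; FN = 'class_0' predicted as other.
precision = TP/(TP+FP).
class_0: TP=33, FP=7+16=23 → 33/56 = 0.58929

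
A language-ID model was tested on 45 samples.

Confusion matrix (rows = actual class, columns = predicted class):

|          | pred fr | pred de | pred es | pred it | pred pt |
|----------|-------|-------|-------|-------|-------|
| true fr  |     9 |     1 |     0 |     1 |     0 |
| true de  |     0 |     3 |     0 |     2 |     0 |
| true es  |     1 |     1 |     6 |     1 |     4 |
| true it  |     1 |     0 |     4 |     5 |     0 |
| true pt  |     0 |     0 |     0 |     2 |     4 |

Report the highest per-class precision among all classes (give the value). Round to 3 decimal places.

Per-class precision (TP/(TP+FP)):
  fr: TP=9, FP=0+1+1+0=2 → 9/11 = 0.8182
  de: TP=3, FP=1+1+0+0=2 → 3/5 = 0.6000
  es: TP=6, FP=0+0+4+0=4 → 6/10 = 0.6000
  it: TP=5, FP=1+2+1+2=6 → 5/11 = 0.4545
  pt: TP=4, FP=0+0+4+0=4 → 4/8 = 0.5000
Highest is class 'fr' with precision = 0.818.

0.818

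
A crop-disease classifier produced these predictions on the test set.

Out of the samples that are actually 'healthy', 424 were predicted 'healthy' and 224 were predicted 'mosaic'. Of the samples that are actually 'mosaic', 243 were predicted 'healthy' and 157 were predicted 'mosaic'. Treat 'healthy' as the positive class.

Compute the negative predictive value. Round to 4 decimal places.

0.4121

NPV = TN/(TN+FN) = 157/(157+224) = 0.4121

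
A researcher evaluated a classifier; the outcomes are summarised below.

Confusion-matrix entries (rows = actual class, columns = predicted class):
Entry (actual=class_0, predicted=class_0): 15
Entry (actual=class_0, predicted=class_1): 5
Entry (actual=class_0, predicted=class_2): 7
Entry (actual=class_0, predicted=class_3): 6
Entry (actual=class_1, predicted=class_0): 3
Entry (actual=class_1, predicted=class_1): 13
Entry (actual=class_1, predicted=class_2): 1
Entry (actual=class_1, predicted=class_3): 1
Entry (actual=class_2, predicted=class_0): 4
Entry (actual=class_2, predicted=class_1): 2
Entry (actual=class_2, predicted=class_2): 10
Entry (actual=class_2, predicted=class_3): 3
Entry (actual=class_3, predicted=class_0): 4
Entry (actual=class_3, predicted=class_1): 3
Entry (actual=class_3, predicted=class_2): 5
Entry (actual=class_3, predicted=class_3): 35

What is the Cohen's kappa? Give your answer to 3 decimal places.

Observed agreement pₒ = trace/N = 73/117 = 0.6239
Expected agreement pₑ = Σ (rowᵢ·colᵢ)/N² = (33·26 + 18·23 + 19·23 + 47·45)/117² = 0.2793
κ = (pₒ − pₑ)/(1 − pₑ) = (0.6239 − 0.2793)/(1 − 0.2793) = 0.478

0.478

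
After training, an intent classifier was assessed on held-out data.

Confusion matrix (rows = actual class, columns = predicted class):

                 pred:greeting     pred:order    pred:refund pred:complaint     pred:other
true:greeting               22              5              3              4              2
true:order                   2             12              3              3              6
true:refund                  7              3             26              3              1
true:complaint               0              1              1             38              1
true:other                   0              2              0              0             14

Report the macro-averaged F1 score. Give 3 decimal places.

0.683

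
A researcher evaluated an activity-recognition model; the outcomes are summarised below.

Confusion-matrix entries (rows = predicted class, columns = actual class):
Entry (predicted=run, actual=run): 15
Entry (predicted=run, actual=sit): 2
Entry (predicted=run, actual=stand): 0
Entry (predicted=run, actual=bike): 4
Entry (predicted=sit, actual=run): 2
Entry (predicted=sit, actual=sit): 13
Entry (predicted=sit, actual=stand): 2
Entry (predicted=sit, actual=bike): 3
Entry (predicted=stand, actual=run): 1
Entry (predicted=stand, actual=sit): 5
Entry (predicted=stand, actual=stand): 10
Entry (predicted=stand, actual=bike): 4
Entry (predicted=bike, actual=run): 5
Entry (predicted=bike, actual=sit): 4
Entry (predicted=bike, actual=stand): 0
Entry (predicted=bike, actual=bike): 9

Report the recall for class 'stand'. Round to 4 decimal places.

Take TP from the diagonal, FP from the rest of the 'stand' prediction marginal, FN from the rest of the 'stand' actual marginal.
recall = TP/(TP+FN).
stand: TP=10, FN=0+2+0=2 → 10/12 = 0.83333

0.8333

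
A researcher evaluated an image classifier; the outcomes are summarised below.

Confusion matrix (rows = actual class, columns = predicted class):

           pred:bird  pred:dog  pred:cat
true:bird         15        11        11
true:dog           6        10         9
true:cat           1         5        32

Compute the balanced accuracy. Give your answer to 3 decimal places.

Balanced accuracy = mean of per-class recall.
  bird: recall = 15/37 = 0.4054
  dog: recall = 10/25 = 0.4000
  cat: recall = 32/38 = 0.8421
Mean = (0.4054 + 0.4000 + 0.8421) / 3 = 0.549

0.549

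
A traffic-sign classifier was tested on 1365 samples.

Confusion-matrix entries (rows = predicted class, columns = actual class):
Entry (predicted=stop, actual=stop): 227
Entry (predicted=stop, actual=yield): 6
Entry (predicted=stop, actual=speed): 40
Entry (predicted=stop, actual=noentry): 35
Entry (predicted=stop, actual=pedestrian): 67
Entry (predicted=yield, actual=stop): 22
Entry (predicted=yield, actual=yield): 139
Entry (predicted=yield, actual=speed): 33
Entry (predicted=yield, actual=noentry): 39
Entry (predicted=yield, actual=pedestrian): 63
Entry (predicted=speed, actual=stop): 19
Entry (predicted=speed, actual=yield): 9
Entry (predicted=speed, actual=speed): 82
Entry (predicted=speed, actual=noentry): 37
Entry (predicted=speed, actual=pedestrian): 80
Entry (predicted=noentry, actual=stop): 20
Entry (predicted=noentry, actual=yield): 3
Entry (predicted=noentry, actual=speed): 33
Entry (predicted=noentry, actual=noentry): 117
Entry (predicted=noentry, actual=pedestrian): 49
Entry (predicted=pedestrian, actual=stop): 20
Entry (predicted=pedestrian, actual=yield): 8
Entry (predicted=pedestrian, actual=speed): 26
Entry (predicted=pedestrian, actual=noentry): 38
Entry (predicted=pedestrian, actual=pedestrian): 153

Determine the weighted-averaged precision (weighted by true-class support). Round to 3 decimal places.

Per-class precision (TP/(TP+FP)):
  stop: TP=227, FP=6+40+35+67=148 → 227/375 = 0.6053
  yield: TP=139, FP=22+33+39+63=157 → 139/296 = 0.4696
  speed: TP=82, FP=19+9+37+80=145 → 82/227 = 0.3612
  noentry: TP=117, FP=20+3+33+49=105 → 117/222 = 0.5270
  pedestrian: TP=153, FP=20+8+26+38=92 → 153/245 = 0.6245
Weighted-precision = Σ (supportᵢ/N)·precisionᵢ with N=1365: (308/1365)·0.6053 + (165/1365)·0.4696 + (214/1365)·0.3612 + (266/1365)·0.5270 + (412/1365)·0.6245 = 0.541

0.541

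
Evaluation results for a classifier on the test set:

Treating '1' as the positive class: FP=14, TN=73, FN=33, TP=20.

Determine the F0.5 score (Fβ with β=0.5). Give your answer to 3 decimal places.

0.529

Fβ = (1+β²)·TP / ((1+β²)·TP + β²·FN + FP), with β²=1/4
= 1.25·20 / (1.25·20 + 0.25·33 + 14) = 0.529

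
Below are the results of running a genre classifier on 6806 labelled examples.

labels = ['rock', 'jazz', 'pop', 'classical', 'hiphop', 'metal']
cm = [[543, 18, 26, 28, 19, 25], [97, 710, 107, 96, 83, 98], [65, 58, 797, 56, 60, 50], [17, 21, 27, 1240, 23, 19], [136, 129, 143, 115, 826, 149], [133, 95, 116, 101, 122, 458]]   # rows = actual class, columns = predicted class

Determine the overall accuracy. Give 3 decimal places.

0.672

Accuracy = trace / total = (543+710+797+1240+826+458=4574) / 6806 = 4574/6806 = 0.672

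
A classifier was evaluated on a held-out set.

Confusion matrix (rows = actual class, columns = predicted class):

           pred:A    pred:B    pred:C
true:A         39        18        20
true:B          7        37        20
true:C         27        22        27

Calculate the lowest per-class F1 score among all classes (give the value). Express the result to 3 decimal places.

0.378

Per-class F1 score (2·TP/(2·TP+FP+FN)):
  A: TP=39, FP=7+27=34, FN=18+20=38 → 78/150 = 0.5200
  B: TP=37, FP=18+22=40, FN=7+20=27 → 74/141 = 0.5248
  C: TP=27, FP=20+20=40, FN=27+22=49 → 54/143 = 0.3776
Lowest is class 'C' with F1 score = 0.378.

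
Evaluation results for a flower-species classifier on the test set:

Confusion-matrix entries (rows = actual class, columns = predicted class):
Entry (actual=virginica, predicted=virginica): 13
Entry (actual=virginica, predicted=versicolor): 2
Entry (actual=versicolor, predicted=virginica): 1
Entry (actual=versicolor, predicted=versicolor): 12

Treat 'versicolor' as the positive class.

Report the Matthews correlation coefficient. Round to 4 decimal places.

0.7877

MCC = (TP·TN − FP·FN) / √((TP+FP)(TP+FN)(TN+FP)(TN+FN))
Numerator = 12·13 − 2·1 = 154
Denominator = √(14·13·15·14) = √38220 = 195.4994
MCC = 154 / 195.4994 = 0.7877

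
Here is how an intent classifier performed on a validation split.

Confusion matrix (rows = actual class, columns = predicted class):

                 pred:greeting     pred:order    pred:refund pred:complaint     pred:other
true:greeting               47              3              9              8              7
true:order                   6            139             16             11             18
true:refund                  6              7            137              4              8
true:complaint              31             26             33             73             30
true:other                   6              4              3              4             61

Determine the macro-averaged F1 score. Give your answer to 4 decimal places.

0.6339

Per-class F1 score (2·TP/(2·TP+FP+FN)):
  greeting: TP=47, FP=6+6+31+6=49, FN=3+9+8+7=27 → 94/170 = 0.55294
  order: TP=139, FP=3+7+26+4=40, FN=6+16+11+18=51 → 278/369 = 0.75339
  refund: TP=137, FP=9+16+33+3=61, FN=6+7+4+8=25 → 274/360 = 0.76111
  complaint: TP=73, FP=8+11+4+4=27, FN=31+26+33+30=120 → 146/293 = 0.49829
  other: TP=61, FP=7+18+8+30=63, FN=6+4+3+4=17 → 122/202 = 0.60396
Macro-F1 score = mean = (0.55294 + 0.75339 + 0.76111 + 0.49829 + 0.60396) / 5 = 0.6339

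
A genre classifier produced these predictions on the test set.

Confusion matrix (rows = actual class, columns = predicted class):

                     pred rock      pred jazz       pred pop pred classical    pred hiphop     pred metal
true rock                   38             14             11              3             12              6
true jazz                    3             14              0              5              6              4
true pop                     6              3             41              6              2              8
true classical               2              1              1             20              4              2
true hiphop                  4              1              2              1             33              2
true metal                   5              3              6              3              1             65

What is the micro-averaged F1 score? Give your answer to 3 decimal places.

Micro-averaging pools counts across classes: ΣTP=211, ΣFP=127, ΣFN=127.
Micro-F1 score = 2·TP/(2·TP+FP+FN) on pooled counts = 0.624 (equals overall accuracy in single-label multiclass).

0.624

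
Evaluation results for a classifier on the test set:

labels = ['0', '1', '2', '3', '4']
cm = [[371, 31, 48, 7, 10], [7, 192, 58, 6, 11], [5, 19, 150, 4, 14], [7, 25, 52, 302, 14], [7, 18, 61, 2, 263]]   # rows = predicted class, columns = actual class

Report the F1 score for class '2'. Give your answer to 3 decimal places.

0.535

One-vs-rest for '2': TP = diagonal; FP = other classes predicted '2'; FN = '2' predicted as other.
F1 score = 2·TP/(2·TP+FP+FN).
2: TP=150, FP=5+19+4+14=42, FN=48+58+52+61=219 → 300/561 = 0.5348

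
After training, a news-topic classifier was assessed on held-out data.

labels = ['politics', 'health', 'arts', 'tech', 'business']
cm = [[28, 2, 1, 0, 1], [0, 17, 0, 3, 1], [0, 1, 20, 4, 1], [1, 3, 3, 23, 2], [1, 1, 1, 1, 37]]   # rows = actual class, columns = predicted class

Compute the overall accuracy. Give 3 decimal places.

Accuracy = trace / total = (28+17+20+23+37=125) / 152 = 125/152 = 0.822

0.822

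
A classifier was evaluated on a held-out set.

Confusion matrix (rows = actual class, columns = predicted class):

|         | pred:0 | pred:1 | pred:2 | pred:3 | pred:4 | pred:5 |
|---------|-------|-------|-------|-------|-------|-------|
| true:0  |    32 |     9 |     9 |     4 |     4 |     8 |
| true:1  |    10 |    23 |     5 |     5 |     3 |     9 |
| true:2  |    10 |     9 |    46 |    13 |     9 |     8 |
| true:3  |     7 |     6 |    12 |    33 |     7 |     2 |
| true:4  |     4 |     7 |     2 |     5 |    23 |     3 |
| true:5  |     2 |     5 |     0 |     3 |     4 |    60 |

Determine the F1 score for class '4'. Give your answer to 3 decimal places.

One-vs-rest for '4': TP = diagonal; FP = other classes predicted '4'; FN = '4' predicted as other.
F1 score = 2·TP/(2·TP+FP+FN).
4: TP=23, FP=4+3+9+7+4=27, FN=4+7+2+5+3=21 → 46/94 = 0.4894

0.489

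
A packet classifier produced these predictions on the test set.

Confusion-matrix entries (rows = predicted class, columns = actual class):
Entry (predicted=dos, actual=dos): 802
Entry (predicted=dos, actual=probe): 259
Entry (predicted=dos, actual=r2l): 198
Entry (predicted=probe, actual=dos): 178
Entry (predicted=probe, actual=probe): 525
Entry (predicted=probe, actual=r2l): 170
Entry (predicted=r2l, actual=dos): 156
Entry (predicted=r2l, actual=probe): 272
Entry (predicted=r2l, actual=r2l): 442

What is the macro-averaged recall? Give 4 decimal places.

0.5829

Per-class recall (TP/(TP+FN)):
  dos: TP=802, FN=178+156=334 → 802/1136 = 0.70599
  probe: TP=525, FN=259+272=531 → 525/1056 = 0.49716
  r2l: TP=442, FN=198+170=368 → 442/810 = 0.54568
Macro-recall = mean = (0.70599 + 0.49716 + 0.54568) / 3 = 0.5829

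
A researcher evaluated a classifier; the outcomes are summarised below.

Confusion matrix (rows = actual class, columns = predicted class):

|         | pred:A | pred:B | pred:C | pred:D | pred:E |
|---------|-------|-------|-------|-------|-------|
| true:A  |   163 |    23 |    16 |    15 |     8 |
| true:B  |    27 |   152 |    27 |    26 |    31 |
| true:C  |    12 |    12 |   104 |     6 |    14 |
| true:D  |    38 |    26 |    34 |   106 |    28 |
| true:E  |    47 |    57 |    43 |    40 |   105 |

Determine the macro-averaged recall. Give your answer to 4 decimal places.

0.5643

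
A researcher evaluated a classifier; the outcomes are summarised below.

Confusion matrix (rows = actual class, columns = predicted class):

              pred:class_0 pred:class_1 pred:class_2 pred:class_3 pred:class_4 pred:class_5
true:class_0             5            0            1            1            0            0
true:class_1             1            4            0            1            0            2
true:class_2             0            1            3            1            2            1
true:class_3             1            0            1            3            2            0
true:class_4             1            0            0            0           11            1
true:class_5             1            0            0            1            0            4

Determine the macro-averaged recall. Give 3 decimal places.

0.588

Per-class recall (TP/(TP+FN)):
  class_0: TP=5, FN=0+1+1+0+0=2 → 5/7 = 0.7143
  class_1: TP=4, FN=1+0+1+0+2=4 → 4/8 = 0.5000
  class_2: TP=3, FN=0+1+1+2+1=5 → 3/8 = 0.3750
  class_3: TP=3, FN=1+0+1+2+0=4 → 3/7 = 0.4286
  class_4: TP=11, FN=1+0+0+0+1=2 → 11/13 = 0.8462
  class_5: TP=4, FN=1+0+0+1+0=2 → 4/6 = 0.6667
Macro-recall = mean = (0.7143 + 0.5000 + 0.3750 + 0.4286 + 0.8462 + 0.6667) / 6 = 0.588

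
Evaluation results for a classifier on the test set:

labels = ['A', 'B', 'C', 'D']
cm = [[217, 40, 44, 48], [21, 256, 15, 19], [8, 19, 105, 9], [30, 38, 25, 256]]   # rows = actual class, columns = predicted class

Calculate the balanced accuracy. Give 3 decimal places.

Balanced accuracy = mean of per-class recall.
  A: recall = 217/349 = 0.6218
  B: recall = 256/311 = 0.8232
  C: recall = 105/141 = 0.7447
  D: recall = 256/349 = 0.7335
Mean = (0.6218 + 0.8232 + 0.7447 + 0.7335) / 4 = 0.731

0.731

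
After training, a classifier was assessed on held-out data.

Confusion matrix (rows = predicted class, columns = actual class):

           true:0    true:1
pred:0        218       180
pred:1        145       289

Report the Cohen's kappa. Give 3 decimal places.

0.214

Observed agreement pₒ = trace/N = 507/832 = 0.6094
Expected agreement pₑ = Σ (rowᵢ·colᵢ)/N² = (363·398 + 469·434)/832² = 0.5028
κ = (pₒ − pₑ)/(1 − pₑ) = (0.6094 − 0.5028)/(1 − 0.5028) = 0.214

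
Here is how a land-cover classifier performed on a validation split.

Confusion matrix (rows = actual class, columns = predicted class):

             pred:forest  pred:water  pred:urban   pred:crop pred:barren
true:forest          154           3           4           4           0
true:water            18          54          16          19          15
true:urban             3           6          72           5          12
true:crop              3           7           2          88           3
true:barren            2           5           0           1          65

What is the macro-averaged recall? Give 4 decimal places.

0.7711

Per-class recall (TP/(TP+FN)):
  forest: TP=154, FN=3+4+4+0=11 → 154/165 = 0.93333
  water: TP=54, FN=18+16+19+15=68 → 54/122 = 0.44262
  urban: TP=72, FN=3+6+5+12=26 → 72/98 = 0.73469
  crop: TP=88, FN=3+7+2+3=15 → 88/103 = 0.85437
  barren: TP=65, FN=2+5+0+1=8 → 65/73 = 0.89041
Macro-recall = mean = (0.93333 + 0.44262 + 0.73469 + 0.85437 + 0.89041) / 5 = 0.7711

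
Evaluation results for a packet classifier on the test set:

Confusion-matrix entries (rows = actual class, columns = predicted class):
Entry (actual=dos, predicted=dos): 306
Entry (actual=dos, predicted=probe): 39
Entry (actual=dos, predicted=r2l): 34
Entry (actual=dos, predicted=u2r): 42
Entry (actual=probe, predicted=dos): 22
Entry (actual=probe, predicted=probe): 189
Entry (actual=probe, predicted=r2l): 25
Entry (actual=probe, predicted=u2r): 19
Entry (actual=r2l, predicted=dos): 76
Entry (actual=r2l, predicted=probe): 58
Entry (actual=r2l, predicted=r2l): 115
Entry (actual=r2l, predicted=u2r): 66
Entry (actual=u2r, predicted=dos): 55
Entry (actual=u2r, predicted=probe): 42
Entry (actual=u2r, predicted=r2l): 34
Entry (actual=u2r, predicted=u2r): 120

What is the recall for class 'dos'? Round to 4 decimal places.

Take TP from the diagonal, FP from the rest of the 'dos' prediction marginal, FN from the rest of the 'dos' actual marginal.
recall = TP/(TP+FN).
dos: TP=306, FN=39+34+42=115 → 306/421 = 0.72684

0.7268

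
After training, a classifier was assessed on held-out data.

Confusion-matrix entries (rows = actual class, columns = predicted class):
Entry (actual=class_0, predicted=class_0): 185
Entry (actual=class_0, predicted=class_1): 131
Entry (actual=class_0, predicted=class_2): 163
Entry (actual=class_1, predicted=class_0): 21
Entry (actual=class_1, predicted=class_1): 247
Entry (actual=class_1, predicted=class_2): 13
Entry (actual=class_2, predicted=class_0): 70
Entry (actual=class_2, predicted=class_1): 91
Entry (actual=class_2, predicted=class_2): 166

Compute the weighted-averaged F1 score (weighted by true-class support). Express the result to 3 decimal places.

Per-class F1 score (2·TP/(2·TP+FP+FN)):
  class_0: TP=185, FP=21+70=91, FN=131+163=294 → 370/755 = 0.4901
  class_1: TP=247, FP=131+91=222, FN=21+13=34 → 494/750 = 0.6587
  class_2: TP=166, FP=163+13=176, FN=70+91=161 → 332/669 = 0.4963
Weighted-F1 score = Σ (supportᵢ/N)·F1 scoreᵢ with N=1087: (479/1087)·0.4901 + (281/1087)·0.6587 + (327/1087)·0.4963 = 0.536

0.536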